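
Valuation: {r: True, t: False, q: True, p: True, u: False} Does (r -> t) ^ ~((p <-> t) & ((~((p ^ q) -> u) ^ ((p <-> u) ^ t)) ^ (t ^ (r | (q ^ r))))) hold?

Substituting r=True, t=False, q=True, p=True, u=False:
r -> t = True -> False = False
p <-> t = True <-> False = False
p ^ q = True ^ True = False
(p ^ q) -> u = False -> False = True
~((p ^ q) -> u) = ~True = False
p <-> u = True <-> False = False
(p <-> u) ^ t = False ^ False = False
~((p ^ q) -> u) ^ ((p <-> u) ^ t) = False ^ False = False
q ^ r = True ^ True = False
r | (q ^ r) = True | False = True
t ^ (r | (q ^ r)) = False ^ True = True
(~((p ^ q) -> u) ^ ((p <-> u) ^ t)) ^ (t ^ (r | (q ^ r))) = False ^ True = True
(p <-> t) & ((~((p ^ q) -> u) ^ ((p <-> u) ^ t)) ^ (t ^ (r | (q ^ r)))) = False & True = False
~((p <-> t) & ((~((p ^ q) -> u) ^ ((p <-> u) ^ t)) ^ (t ^ (r | (q ^ r))))) = ~False = True
(r -> t) ^ ~((p <-> t) & ((~((p ^ q) -> u) ^ ((p <-> u) ^ t)) ^ (t ^ (r | (q ^ r))))) = False ^ True = True

True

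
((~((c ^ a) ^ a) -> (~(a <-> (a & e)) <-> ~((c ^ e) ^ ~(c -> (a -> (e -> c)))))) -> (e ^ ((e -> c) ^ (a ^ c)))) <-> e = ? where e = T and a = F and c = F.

c ^ a = F ^ F = F
(c ^ a) ^ a = F ^ F = F
~((c ^ a) ^ a) = ~F = T
a & e = F & T = F
a <-> (a & e) = F <-> F = T
~(a <-> (a & e)) = ~T = F
c ^ e = F ^ T = T
e -> c = T -> F = F
a -> (e -> c) = F -> F = T
c -> (a -> (e -> c)) = F -> T = T
~(c -> (a -> (e -> c))) = ~T = F
(c ^ e) ^ ~(c -> (a -> (e -> c))) = T ^ F = T
~((c ^ e) ^ ~(c -> (a -> (e -> c)))) = ~T = F
~(a <-> (a & e)) <-> ~((c ^ e) ^ ~(c -> (a -> (e -> c)))) = F <-> F = T
~((c ^ a) ^ a) -> (~(a <-> (a & e)) <-> ~((c ^ e) ^ ~(c -> (a -> (e -> c))))) = T -> T = T
e -> c = T -> F = F
a ^ c = F ^ F = F
(e -> c) ^ (a ^ c) = F ^ F = F
e ^ ((e -> c) ^ (a ^ c)) = T ^ F = T
(~((c ^ a) ^ a) -> (~(a <-> (a & e)) <-> ~((c ^ e) ^ ~(c -> (a -> (e -> c)))))) -> (e ^ ((e -> c) ^ (a ^ c))) = T -> T = T
((~((c ^ a) ^ a) -> (~(a <-> (a & e)) <-> ~((c ^ e) ^ ~(c -> (a -> (e -> c)))))) -> (e ^ ((e -> c) ^ (a ^ c)))) <-> e = T <-> T = T

T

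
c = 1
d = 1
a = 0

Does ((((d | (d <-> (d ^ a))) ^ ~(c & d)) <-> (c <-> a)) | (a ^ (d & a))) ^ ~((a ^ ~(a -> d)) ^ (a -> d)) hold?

0

d ^ a = 1 ^ 0 = 1
d <-> (d ^ a) = 1 <-> 1 = 1
d | (d <-> (d ^ a)) = 1 | 1 = 1
c & d = 1 & 1 = 1
~(c & d) = ~1 = 0
(d | (d <-> (d ^ a))) ^ ~(c & d) = 1 ^ 0 = 1
c <-> a = 1 <-> 0 = 0
((d | (d <-> (d ^ a))) ^ ~(c & d)) <-> (c <-> a) = 1 <-> 0 = 0
d & a = 1 & 0 = 0
a ^ (d & a) = 0 ^ 0 = 0
(((d | (d <-> (d ^ a))) ^ ~(c & d)) <-> (c <-> a)) | (a ^ (d & a)) = 0 | 0 = 0
a -> d = 0 -> 1 = 1
~(a -> d) = ~1 = 0
a ^ ~(a -> d) = 0 ^ 0 = 0
a -> d = 0 -> 1 = 1
(a ^ ~(a -> d)) ^ (a -> d) = 0 ^ 1 = 1
~((a ^ ~(a -> d)) ^ (a -> d)) = ~1 = 0
((((d | (d <-> (d ^ a))) ^ ~(c & d)) <-> (c <-> a)) | (a ^ (d & a))) ^ ~((a ^ ~(a -> d)) ^ (a -> d)) = 0 ^ 0 = 0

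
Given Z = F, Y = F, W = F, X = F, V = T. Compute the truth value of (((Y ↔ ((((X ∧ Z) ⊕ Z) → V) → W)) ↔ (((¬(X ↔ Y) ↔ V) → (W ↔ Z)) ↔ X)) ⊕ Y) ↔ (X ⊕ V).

F

X ∧ Z = F ∧ F = F
(X ∧ Z) ⊕ Z = F ⊕ F = F
((X ∧ Z) ⊕ Z) → V = F → T = T
(((X ∧ Z) ⊕ Z) → V) → W = T → F = F
Y ↔ ((((X ∧ Z) ⊕ Z) → V) → W) = F ↔ F = T
X ↔ Y = F ↔ F = T
¬(X ↔ Y) = ¬T = F
¬(X ↔ Y) ↔ V = F ↔ T = F
W ↔ Z = F ↔ F = T
(¬(X ↔ Y) ↔ V) → (W ↔ Z) = F → T = T
((¬(X ↔ Y) ↔ V) → (W ↔ Z)) ↔ X = T ↔ F = F
(Y ↔ ((((X ∧ Z) ⊕ Z) → V) → W)) ↔ (((¬(X ↔ Y) ↔ V) → (W ↔ Z)) ↔ X) = T ↔ F = F
((Y ↔ ((((X ∧ Z) ⊕ Z) → V) → W)) ↔ (((¬(X ↔ Y) ↔ V) → (W ↔ Z)) ↔ X)) ⊕ Y = F ⊕ F = F
X ⊕ V = F ⊕ T = T
(((Y ↔ ((((X ∧ Z) ⊕ Z) → V) → W)) ↔ (((¬(X ↔ Y) ↔ V) → (W ↔ Z)) ↔ X)) ⊕ Y) ↔ (X ⊕ V) = F ↔ T = F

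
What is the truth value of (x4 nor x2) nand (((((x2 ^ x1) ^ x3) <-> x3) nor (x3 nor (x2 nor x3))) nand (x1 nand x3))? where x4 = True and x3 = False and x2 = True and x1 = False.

True

x4 nor x2 = True nor True = False
x2 ^ x1 = True ^ False = True
(x2 ^ x1) ^ x3 = True ^ False = True
((x2 ^ x1) ^ x3) <-> x3 = True <-> False = False
x2 nor x3 = True nor False = False
x3 nor (x2 nor x3) = False nor False = True
(((x2 ^ x1) ^ x3) <-> x3) nor (x3 nor (x2 nor x3)) = False nor True = False
x1 nand x3 = False nand False = True
((((x2 ^ x1) ^ x3) <-> x3) nor (x3 nor (x2 nor x3))) nand (x1 nand x3) = False nand True = True
(x4 nor x2) nand (((((x2 ^ x1) ^ x3) <-> x3) nor (x3 nor (x2 nor x3))) nand (x1 nand x3)) = False nand True = True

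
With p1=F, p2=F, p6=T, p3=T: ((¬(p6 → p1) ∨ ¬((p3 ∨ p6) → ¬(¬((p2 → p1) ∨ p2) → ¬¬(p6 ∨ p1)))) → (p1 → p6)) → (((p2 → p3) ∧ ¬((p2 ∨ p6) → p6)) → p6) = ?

T

p6 → p1 = T → F = F
¬(p6 → p1) = ¬F = T
p3 ∨ p6 = T ∨ T = T
p2 → p1 = F → F = T
(p2 → p1) ∨ p2 = T ∨ F = T
¬((p2 → p1) ∨ p2) = ¬T = F
p6 ∨ p1 = T ∨ F = T
¬(p6 ∨ p1) = ¬T = F
¬¬(p6 ∨ p1) = ¬F = T
¬((p2 → p1) ∨ p2) → ¬¬(p6 ∨ p1) = F → T = T
¬(¬((p2 → p1) ∨ p2) → ¬¬(p6 ∨ p1)) = ¬T = F
(p3 ∨ p6) → ¬(¬((p2 → p1) ∨ p2) → ¬¬(p6 ∨ p1)) = T → F = F
¬((p3 ∨ p6) → ¬(¬((p2 → p1) ∨ p2) → ¬¬(p6 ∨ p1))) = ¬F = T
¬(p6 → p1) ∨ ¬((p3 ∨ p6) → ¬(¬((p2 → p1) ∨ p2) → ¬¬(p6 ∨ p1))) = T ∨ T = T
p1 → p6 = F → T = T
(¬(p6 → p1) ∨ ¬((p3 ∨ p6) → ¬(¬((p2 → p1) ∨ p2) → ¬¬(p6 ∨ p1)))) → (p1 → p6) = T → T = T
p2 → p3 = F → T = T
p2 ∨ p6 = F ∨ T = T
(p2 ∨ p6) → p6 = T → T = T
¬((p2 ∨ p6) → p6) = ¬T = F
(p2 → p3) ∧ ¬((p2 ∨ p6) → p6) = T ∧ F = F
((p2 → p3) ∧ ¬((p2 ∨ p6) → p6)) → p6 = F → T = T
((¬(p6 → p1) ∨ ¬((p3 ∨ p6) → ¬(¬((p2 → p1) ∨ p2) → ¬¬(p6 ∨ p1)))) → (p1 → p6)) → (((p2 → p3) ∧ ¬((p2 ∨ p6) → p6)) → p6) = T → T = T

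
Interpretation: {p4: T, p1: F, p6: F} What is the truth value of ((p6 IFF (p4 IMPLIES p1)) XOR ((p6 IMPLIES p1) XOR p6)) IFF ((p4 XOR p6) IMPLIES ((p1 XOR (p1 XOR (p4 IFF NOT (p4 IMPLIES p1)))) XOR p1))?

F

p4 IMPLIES p1 = T IMPLIES F = F
p6 IFF (p4 IMPLIES p1) = F IFF F = T
p6 IMPLIES p1 = F IMPLIES F = T
(p6 IMPLIES p1) XOR p6 = T XOR F = T
(p6 IFF (p4 IMPLIES p1)) XOR ((p6 IMPLIES p1) XOR p6) = T XOR T = F
p4 XOR p6 = T XOR F = T
p4 IMPLIES p1 = T IMPLIES F = F
NOT (p4 IMPLIES p1) = NOT F = T
p4 IFF NOT (p4 IMPLIES p1) = T IFF T = T
p1 XOR (p4 IFF NOT (p4 IMPLIES p1)) = F XOR T = T
p1 XOR (p1 XOR (p4 IFF NOT (p4 IMPLIES p1))) = F XOR T = T
(p1 XOR (p1 XOR (p4 IFF NOT (p4 IMPLIES p1)))) XOR p1 = T XOR F = T
(p4 XOR p6) IMPLIES ((p1 XOR (p1 XOR (p4 IFF NOT (p4 IMPLIES p1)))) XOR p1) = T IMPLIES T = T
((p6 IFF (p4 IMPLIES p1)) XOR ((p6 IMPLIES p1) XOR p6)) IFF ((p4 XOR p6) IMPLIES ((p1 XOR (p1 XOR (p4 IFF NOT (p4 IMPLIES p1)))) XOR p1)) = F IFF T = F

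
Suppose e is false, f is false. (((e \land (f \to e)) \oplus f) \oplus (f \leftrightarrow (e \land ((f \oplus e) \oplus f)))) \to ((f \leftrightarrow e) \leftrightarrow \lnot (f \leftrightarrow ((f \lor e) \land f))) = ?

F

Substituting e=F, f=F:
f \to e = F \to F = T
e \land (f \to e) = F \land T = F
(e \land (f \to e)) \oplus f = F \oplus F = F
f \oplus e = F \oplus F = F
(f \oplus e) \oplus f = F \oplus F = F
e \land ((f \oplus e) \oplus f) = F \land F = F
f \leftrightarrow (e \land ((f \oplus e) \oplus f)) = F \leftrightarrow F = T
((e \land (f \to e)) \oplus f) \oplus (f \leftrightarrow (e \land ((f \oplus e) \oplus f))) = F \oplus T = T
f \leftrightarrow e = F \leftrightarrow F = T
f \lor e = F \lor F = F
(f \lor e) \land f = F \land F = F
f \leftrightarrow ((f \lor e) \land f) = F \leftrightarrow F = T
\lnot (f \leftrightarrow ((f \lor e) \land f)) = \lnot T = F
(f \leftrightarrow e) \leftrightarrow \lnot (f \leftrightarrow ((f \lor e) \land f)) = T \leftrightarrow F = F
(((e \land (f \to e)) \oplus f) \oplus (f \leftrightarrow (e \land ((f \oplus e) \oplus f)))) \to ((f \leftrightarrow e) \leftrightarrow \lnot (f \leftrightarrow ((f \lor e) \land f))) = T \to F = F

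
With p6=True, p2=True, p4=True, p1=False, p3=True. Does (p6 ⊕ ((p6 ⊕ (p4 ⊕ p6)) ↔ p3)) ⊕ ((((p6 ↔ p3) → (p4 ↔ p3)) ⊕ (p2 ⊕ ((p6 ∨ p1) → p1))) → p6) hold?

p4 ⊕ p6 = True ⊕ True = False
p6 ⊕ (p4 ⊕ p6) = True ⊕ False = True
(p6 ⊕ (p4 ⊕ p6)) ↔ p3 = True ↔ True = True
p6 ⊕ ((p6 ⊕ (p4 ⊕ p6)) ↔ p3) = True ⊕ True = False
p6 ↔ p3 = True ↔ True = True
p4 ↔ p3 = True ↔ True = True
(p6 ↔ p3) → (p4 ↔ p3) = True → True = True
p6 ∨ p1 = True ∨ False = True
(p6 ∨ p1) → p1 = True → False = False
p2 ⊕ ((p6 ∨ p1) → p1) = True ⊕ False = True
((p6 ↔ p3) → (p4 ↔ p3)) ⊕ (p2 ⊕ ((p6 ∨ p1) → p1)) = True ⊕ True = False
(((p6 ↔ p3) → (p4 ↔ p3)) ⊕ (p2 ⊕ ((p6 ∨ p1) → p1))) → p6 = False → True = True
(p6 ⊕ ((p6 ⊕ (p4 ⊕ p6)) ↔ p3)) ⊕ ((((p6 ↔ p3) → (p4 ↔ p3)) ⊕ (p2 ⊕ ((p6 ∨ p1) → p1))) → p6) = False ⊕ True = True

True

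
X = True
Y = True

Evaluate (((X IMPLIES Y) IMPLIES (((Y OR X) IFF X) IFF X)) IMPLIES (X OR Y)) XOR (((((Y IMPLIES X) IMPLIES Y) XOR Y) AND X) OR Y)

X IMPLIES Y = True IMPLIES True = True
Y OR X = True OR True = True
(Y OR X) IFF X = True IFF True = True
((Y OR X) IFF X) IFF X = True IFF True = True
(X IMPLIES Y) IMPLIES (((Y OR X) IFF X) IFF X) = True IMPLIES True = True
X OR Y = True OR True = True
((X IMPLIES Y) IMPLIES (((Y OR X) IFF X) IFF X)) IMPLIES (X OR Y) = True IMPLIES True = True
Y IMPLIES X = True IMPLIES True = True
(Y IMPLIES X) IMPLIES Y = True IMPLIES True = True
((Y IMPLIES X) IMPLIES Y) XOR Y = True XOR True = False
(((Y IMPLIES X) IMPLIES Y) XOR Y) AND X = False AND True = False
((((Y IMPLIES X) IMPLIES Y) XOR Y) AND X) OR Y = False OR True = True
(((X IMPLIES Y) IMPLIES (((Y OR X) IFF X) IFF X)) IMPLIES (X OR Y)) XOR (((((Y IMPLIES X) IMPLIES Y) XOR Y) AND X) OR Y) = True XOR True = False

False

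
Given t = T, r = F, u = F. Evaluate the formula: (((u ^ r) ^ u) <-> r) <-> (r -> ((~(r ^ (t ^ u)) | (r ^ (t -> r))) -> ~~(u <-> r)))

T

u ^ r = F ^ F = F
(u ^ r) ^ u = F ^ F = F
((u ^ r) ^ u) <-> r = F <-> F = T
t ^ u = T ^ F = T
r ^ (t ^ u) = F ^ T = T
~(r ^ (t ^ u)) = ~T = F
t -> r = T -> F = F
r ^ (t -> r) = F ^ F = F
~(r ^ (t ^ u)) | (r ^ (t -> r)) = F | F = F
u <-> r = F <-> F = T
~(u <-> r) = ~T = F
~~(u <-> r) = ~F = T
(~(r ^ (t ^ u)) | (r ^ (t -> r))) -> ~~(u <-> r) = F -> T = T
r -> ((~(r ^ (t ^ u)) | (r ^ (t -> r))) -> ~~(u <-> r)) = F -> T = T
(((u ^ r) ^ u) <-> r) <-> (r -> ((~(r ^ (t ^ u)) | (r ^ (t -> r))) -> ~~(u <-> r))) = T <-> T = T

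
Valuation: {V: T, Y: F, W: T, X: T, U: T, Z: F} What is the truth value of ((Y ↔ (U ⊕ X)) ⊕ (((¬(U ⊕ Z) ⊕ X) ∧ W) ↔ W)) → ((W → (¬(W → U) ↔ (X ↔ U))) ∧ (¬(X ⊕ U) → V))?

T

U ⊕ X = T ⊕ T = F
Y ↔ (U ⊕ X) = F ↔ F = T
U ⊕ Z = T ⊕ F = T
¬(U ⊕ Z) = ¬T = F
¬(U ⊕ Z) ⊕ X = F ⊕ T = T
(¬(U ⊕ Z) ⊕ X) ∧ W = T ∧ T = T
((¬(U ⊕ Z) ⊕ X) ∧ W) ↔ W = T ↔ T = T
(Y ↔ (U ⊕ X)) ⊕ (((¬(U ⊕ Z) ⊕ X) ∧ W) ↔ W) = T ⊕ T = F
W → U = T → T = T
¬(W → U) = ¬T = F
X ↔ U = T ↔ T = T
¬(W → U) ↔ (X ↔ U) = F ↔ T = F
W → (¬(W → U) ↔ (X ↔ U)) = T → F = F
X ⊕ U = T ⊕ T = F
¬(X ⊕ U) = ¬F = T
¬(X ⊕ U) → V = T → T = T
(W → (¬(W → U) ↔ (X ↔ U))) ∧ (¬(X ⊕ U) → V) = F ∧ T = F
((Y ↔ (U ⊕ X)) ⊕ (((¬(U ⊕ Z) ⊕ X) ∧ W) ↔ W)) → ((W → (¬(W → U) ↔ (X ↔ U))) ∧ (¬(X ⊕ U) → V)) = F → F = T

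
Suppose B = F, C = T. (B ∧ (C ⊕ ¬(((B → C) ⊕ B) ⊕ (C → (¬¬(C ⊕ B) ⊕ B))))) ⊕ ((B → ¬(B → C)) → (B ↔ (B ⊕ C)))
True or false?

B → C = F → T = T
(B → C) ⊕ B = T ⊕ F = T
C ⊕ B = T ⊕ F = T
¬(C ⊕ B) = ¬T = F
¬¬(C ⊕ B) = ¬F = T
¬¬(C ⊕ B) ⊕ B = T ⊕ F = T
C → (¬¬(C ⊕ B) ⊕ B) = T → T = T
((B → C) ⊕ B) ⊕ (C → (¬¬(C ⊕ B) ⊕ B)) = T ⊕ T = F
¬(((B → C) ⊕ B) ⊕ (C → (¬¬(C ⊕ B) ⊕ B))) = ¬F = T
C ⊕ ¬(((B → C) ⊕ B) ⊕ (C → (¬¬(C ⊕ B) ⊕ B))) = T ⊕ T = F
B ∧ (C ⊕ ¬(((B → C) ⊕ B) ⊕ (C → (¬¬(C ⊕ B) ⊕ B)))) = F ∧ F = F
B → C = F → T = T
¬(B → C) = ¬T = F
B → ¬(B → C) = F → F = T
B ⊕ C = F ⊕ T = T
B ↔ (B ⊕ C) = F ↔ T = F
(B → ¬(B → C)) → (B ↔ (B ⊕ C)) = T → F = F
(B ∧ (C ⊕ ¬(((B → C) ⊕ B) ⊕ (C → (¬¬(C ⊕ B) ⊕ B))))) ⊕ ((B → ¬(B → C)) → (B ↔ (B ⊕ C))) = F ⊕ F = F

F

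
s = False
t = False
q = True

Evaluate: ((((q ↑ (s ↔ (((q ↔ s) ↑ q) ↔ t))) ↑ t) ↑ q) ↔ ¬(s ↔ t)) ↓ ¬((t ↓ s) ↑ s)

False

q ↔ s = True ↔ False = False
(q ↔ s) ↑ q = False ↑ True = True
((q ↔ s) ↑ q) ↔ t = True ↔ False = False
s ↔ (((q ↔ s) ↑ q) ↔ t) = False ↔ False = True
q ↑ (s ↔ (((q ↔ s) ↑ q) ↔ t)) = True ↑ True = False
(q ↑ (s ↔ (((q ↔ s) ↑ q) ↔ t))) ↑ t = False ↑ False = True
((q ↑ (s ↔ (((q ↔ s) ↑ q) ↔ t))) ↑ t) ↑ q = True ↑ True = False
s ↔ t = False ↔ False = True
¬(s ↔ t) = ¬True = False
(((q ↑ (s ↔ (((q ↔ s) ↑ q) ↔ t))) ↑ t) ↑ q) ↔ ¬(s ↔ t) = False ↔ False = True
t ↓ s = False ↓ False = True
(t ↓ s) ↑ s = True ↑ False = True
¬((t ↓ s) ↑ s) = ¬True = False
((((q ↑ (s ↔ (((q ↔ s) ↑ q) ↔ t))) ↑ t) ↑ q) ↔ ¬(s ↔ t)) ↓ ¬((t ↓ s) ↑ s) = True ↓ False = False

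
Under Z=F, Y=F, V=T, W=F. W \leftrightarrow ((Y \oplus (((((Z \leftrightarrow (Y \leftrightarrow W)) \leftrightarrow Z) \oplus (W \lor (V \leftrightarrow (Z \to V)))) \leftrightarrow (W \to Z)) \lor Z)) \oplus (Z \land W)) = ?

Substituting Z=F, Y=F, V=T, W=F:
Y \leftrightarrow W = F \leftrightarrow F = T
Z \leftrightarrow (Y \leftrightarrow W) = F \leftrightarrow T = F
(Z \leftrightarrow (Y \leftrightarrow W)) \leftrightarrow Z = F \leftrightarrow F = T
Z \to V = F \to T = T
V \leftrightarrow (Z \to V) = T \leftrightarrow T = T
W \lor (V \leftrightarrow (Z \to V)) = F \lor T = T
((Z \leftrightarrow (Y \leftrightarrow W)) \leftrightarrow Z) \oplus (W \lor (V \leftrightarrow (Z \to V))) = T \oplus T = F
W \to Z = F \to F = T
(((Z \leftrightarrow (Y \leftrightarrow W)) \leftrightarrow Z) \oplus (W \lor (V \leftrightarrow (Z \to V)))) \leftrightarrow (W \to Z) = F \leftrightarrow T = F
((((Z \leftrightarrow (Y \leftrightarrow W)) \leftrightarrow Z) \oplus (W \lor (V \leftrightarrow (Z \to V)))) \leftrightarrow (W \to Z)) \lor Z = F \lor F = F
Y \oplus (((((Z \leftrightarrow (Y \leftrightarrow W)) \leftrightarrow Z) \oplus (W \lor (V \leftrightarrow (Z \to V)))) \leftrightarrow (W \to Z)) \lor Z) = F \oplus F = F
Z \land W = F \land F = F
(Y \oplus (((((Z \leftrightarrow (Y \leftrightarrow W)) \leftrightarrow Z) \oplus (W \lor (V \leftrightarrow (Z \to V)))) \leftrightarrow (W \to Z)) \lor Z)) \oplus (Z \land W) = F \oplus F = F
W \leftrightarrow ((Y \oplus (((((Z \leftrightarrow (Y \leftrightarrow W)) \leftrightarrow Z) \oplus (W \lor (V \leftrightarrow (Z \to V)))) \leftrightarrow (W \to Z)) \lor Z)) \oplus (Z \land W)) = F \leftrightarrow F = T

T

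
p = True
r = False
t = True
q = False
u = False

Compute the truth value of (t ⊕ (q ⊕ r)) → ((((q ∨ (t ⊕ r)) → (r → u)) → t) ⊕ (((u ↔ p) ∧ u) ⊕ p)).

False

q ⊕ r = False ⊕ False = False
t ⊕ (q ⊕ r) = True ⊕ False = True
t ⊕ r = True ⊕ False = True
q ∨ (t ⊕ r) = False ∨ True = True
r → u = False → False = True
(q ∨ (t ⊕ r)) → (r → u) = True → True = True
((q ∨ (t ⊕ r)) → (r → u)) → t = True → True = True
u ↔ p = False ↔ True = False
(u ↔ p) ∧ u = False ∧ False = False
((u ↔ p) ∧ u) ⊕ p = False ⊕ True = True
(((q ∨ (t ⊕ r)) → (r → u)) → t) ⊕ (((u ↔ p) ∧ u) ⊕ p) = True ⊕ True = False
(t ⊕ (q ⊕ r)) → ((((q ∨ (t ⊕ r)) → (r → u)) → t) ⊕ (((u ↔ p) ∧ u) ⊕ p)) = True → False = False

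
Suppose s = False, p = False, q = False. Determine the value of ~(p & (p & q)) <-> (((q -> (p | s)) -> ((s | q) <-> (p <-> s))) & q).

p & q = False & False = False
p & (p & q) = False & False = False
~(p & (p & q)) = ~False = True
p | s = False | False = False
q -> (p | s) = False -> False = True
s | q = False | False = False
p <-> s = False <-> False = True
(s | q) <-> (p <-> s) = False <-> True = False
(q -> (p | s)) -> ((s | q) <-> (p <-> s)) = True -> False = False
((q -> (p | s)) -> ((s | q) <-> (p <-> s))) & q = False & False = False
~(p & (p & q)) <-> (((q -> (p | s)) -> ((s | q) <-> (p <-> s))) & q) = True <-> False = False

False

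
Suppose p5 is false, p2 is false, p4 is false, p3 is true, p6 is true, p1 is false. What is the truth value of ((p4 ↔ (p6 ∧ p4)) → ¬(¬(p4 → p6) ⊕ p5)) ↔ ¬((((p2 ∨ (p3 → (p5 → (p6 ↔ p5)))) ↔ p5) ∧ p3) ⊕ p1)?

Substituting p5=False, p2=False, p4=False, p3=True, p6=True, p1=False:
p6 ∧ p4 = True ∧ False = False
p4 ↔ (p6 ∧ p4) = False ↔ False = True
p4 → p6 = False → True = True
¬(p4 → p6) = ¬True = False
¬(p4 → p6) ⊕ p5 = False ⊕ False = False
¬(¬(p4 → p6) ⊕ p5) = ¬False = True
(p4 ↔ (p6 ∧ p4)) → ¬(¬(p4 → p6) ⊕ p5) = True → True = True
p6 ↔ p5 = True ↔ False = False
p5 → (p6 ↔ p5) = False → False = True
p3 → (p5 → (p6 ↔ p5)) = True → True = True
p2 ∨ (p3 → (p5 → (p6 ↔ p5))) = False ∨ True = True
(p2 ∨ (p3 → (p5 → (p6 ↔ p5)))) ↔ p5 = True ↔ False = False
((p2 ∨ (p3 → (p5 → (p6 ↔ p5)))) ↔ p5) ∧ p3 = False ∧ True = False
(((p2 ∨ (p3 → (p5 → (p6 ↔ p5)))) ↔ p5) ∧ p3) ⊕ p1 = False ⊕ False = False
¬((((p2 ∨ (p3 → (p5 → (p6 ↔ p5)))) ↔ p5) ∧ p3) ⊕ p1) = ¬False = True
((p4 ↔ (p6 ∧ p4)) → ¬(¬(p4 → p6) ⊕ p5)) ↔ ¬((((p2 ∨ (p3 → (p5 → (p6 ↔ p5)))) ↔ p5) ∧ p3) ⊕ p1) = True ↔ True = True

True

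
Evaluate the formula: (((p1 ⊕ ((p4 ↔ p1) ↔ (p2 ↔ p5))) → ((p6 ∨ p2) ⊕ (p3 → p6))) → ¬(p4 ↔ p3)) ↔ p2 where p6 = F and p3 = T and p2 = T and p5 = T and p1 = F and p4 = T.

F

p4 ↔ p1 = T ↔ F = F
p2 ↔ p5 = T ↔ T = T
(p4 ↔ p1) ↔ (p2 ↔ p5) = F ↔ T = F
p1 ⊕ ((p4 ↔ p1) ↔ (p2 ↔ p5)) = F ⊕ F = F
p6 ∨ p2 = F ∨ T = T
p3 → p6 = T → F = F
(p6 ∨ p2) ⊕ (p3 → p6) = T ⊕ F = T
(p1 ⊕ ((p4 ↔ p1) ↔ (p2 ↔ p5))) → ((p6 ∨ p2) ⊕ (p3 → p6)) = F → T = T
p4 ↔ p3 = T ↔ T = T
¬(p4 ↔ p3) = ¬T = F
((p1 ⊕ ((p4 ↔ p1) ↔ (p2 ↔ p5))) → ((p6 ∨ p2) ⊕ (p3 → p6))) → ¬(p4 ↔ p3) = T → F = F
(((p1 ⊕ ((p4 ↔ p1) ↔ (p2 ↔ p5))) → ((p6 ∨ p2) ⊕ (p3 → p6))) → ¬(p4 ↔ p3)) ↔ p2 = F ↔ T = F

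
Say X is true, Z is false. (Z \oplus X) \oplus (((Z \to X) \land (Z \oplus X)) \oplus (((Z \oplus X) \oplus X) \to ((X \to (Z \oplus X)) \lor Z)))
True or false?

T

Z \oplus X = F \oplus T = T
Z \to X = F \to T = T
Z \oplus X = F \oplus T = T
(Z \to X) \land (Z \oplus X) = T \land T = T
Z \oplus X = F \oplus T = T
(Z \oplus X) \oplus X = T \oplus T = F
Z \oplus X = F \oplus T = T
X \to (Z \oplus X) = T \to T = T
(X \to (Z \oplus X)) \lor Z = T \lor F = T
((Z \oplus X) \oplus X) \to ((X \to (Z \oplus X)) \lor Z) = F \to T = T
((Z \to X) \land (Z \oplus X)) \oplus (((Z \oplus X) \oplus X) \to ((X \to (Z \oplus X)) \lor Z)) = T \oplus T = F
(Z \oplus X) \oplus (((Z \to X) \land (Z \oplus X)) \oplus (((Z \oplus X) \oplus X) \to ((X \to (Z \oplus X)) \lor Z))) = T \oplus F = T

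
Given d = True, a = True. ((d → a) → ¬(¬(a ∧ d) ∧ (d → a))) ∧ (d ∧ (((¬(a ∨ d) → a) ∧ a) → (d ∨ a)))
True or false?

True

d → a = True → True = True
a ∧ d = True ∧ True = True
¬(a ∧ d) = ¬True = False
d → a = True → True = True
¬(a ∧ d) ∧ (d → a) = False ∧ True = False
¬(¬(a ∧ d) ∧ (d → a)) = ¬False = True
(d → a) → ¬(¬(a ∧ d) ∧ (d → a)) = True → True = True
a ∨ d = True ∨ True = True
¬(a ∨ d) = ¬True = False
¬(a ∨ d) → a = False → True = True
(¬(a ∨ d) → a) ∧ a = True ∧ True = True
d ∨ a = True ∨ True = True
((¬(a ∨ d) → a) ∧ a) → (d ∨ a) = True → True = True
d ∧ (((¬(a ∨ d) → a) ∧ a) → (d ∨ a)) = True ∧ True = True
((d → a) → ¬(¬(a ∧ d) ∧ (d → a))) ∧ (d ∧ (((¬(a ∨ d) → a) ∧ a) → (d ∨ a))) = True ∧ True = True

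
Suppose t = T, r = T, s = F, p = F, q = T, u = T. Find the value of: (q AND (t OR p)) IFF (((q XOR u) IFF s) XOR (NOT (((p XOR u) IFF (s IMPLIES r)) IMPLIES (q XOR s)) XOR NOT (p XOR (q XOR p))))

T

t OR p = T OR F = T
q AND (t OR p) = T AND T = T
q XOR u = T XOR T = F
(q XOR u) IFF s = F IFF F = T
p XOR u = F XOR T = T
s IMPLIES r = F IMPLIES T = T
(p XOR u) IFF (s IMPLIES r) = T IFF T = T
q XOR s = T XOR F = T
((p XOR u) IFF (s IMPLIES r)) IMPLIES (q XOR s) = T IMPLIES T = T
NOT (((p XOR u) IFF (s IMPLIES r)) IMPLIES (q XOR s)) = NOT T = F
q XOR p = T XOR F = T
p XOR (q XOR p) = F XOR T = T
NOT (p XOR (q XOR p)) = NOT T = F
NOT (((p XOR u) IFF (s IMPLIES r)) IMPLIES (q XOR s)) XOR NOT (p XOR (q XOR p)) = F XOR F = F
((q XOR u) IFF s) XOR (NOT (((p XOR u) IFF (s IMPLIES r)) IMPLIES (q XOR s)) XOR NOT (p XOR (q XOR p))) = T XOR F = T
(q AND (t OR p)) IFF (((q XOR u) IFF s) XOR (NOT (((p XOR u) IFF (s IMPLIES r)) IMPLIES (q XOR s)) XOR NOT (p XOR (q XOR p)))) = T IFF T = T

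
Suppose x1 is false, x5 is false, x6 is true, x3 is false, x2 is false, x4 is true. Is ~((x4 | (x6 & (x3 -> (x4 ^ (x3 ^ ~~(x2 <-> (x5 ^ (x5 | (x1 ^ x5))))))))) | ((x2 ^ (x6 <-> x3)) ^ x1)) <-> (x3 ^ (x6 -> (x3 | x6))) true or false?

Substituting x1=F, x5=F, x6=T, x3=F, x2=F, x4=T:
x1 ^ x5 = F ^ F = F
x5 | (x1 ^ x5) = F | F = F
x5 ^ (x5 | (x1 ^ x5)) = F ^ F = F
x2 <-> (x5 ^ (x5 | (x1 ^ x5))) = F <-> F = T
~(x2 <-> (x5 ^ (x5 | (x1 ^ x5)))) = ~T = F
~~(x2 <-> (x5 ^ (x5 | (x1 ^ x5)))) = ~F = T
x3 ^ ~~(x2 <-> (x5 ^ (x5 | (x1 ^ x5)))) = F ^ T = T
x4 ^ (x3 ^ ~~(x2 <-> (x5 ^ (x5 | (x1 ^ x5))))) = T ^ T = F
x3 -> (x4 ^ (x3 ^ ~~(x2 <-> (x5 ^ (x5 | (x1 ^ x5)))))) = F -> F = T
x6 & (x3 -> (x4 ^ (x3 ^ ~~(x2 <-> (x5 ^ (x5 | (x1 ^ x5))))))) = T & T = T
x4 | (x6 & (x3 -> (x4 ^ (x3 ^ ~~(x2 <-> (x5 ^ (x5 | (x1 ^ x5)))))))) = T | T = T
x6 <-> x3 = T <-> F = F
x2 ^ (x6 <-> x3) = F ^ F = F
(x2 ^ (x6 <-> x3)) ^ x1 = F ^ F = F
(x4 | (x6 & (x3 -> (x4 ^ (x3 ^ ~~(x2 <-> (x5 ^ (x5 | (x1 ^ x5))))))))) | ((x2 ^ (x6 <-> x3)) ^ x1) = T | F = T
~((x4 | (x6 & (x3 -> (x4 ^ (x3 ^ ~~(x2 <-> (x5 ^ (x5 | (x1 ^ x5))))))))) | ((x2 ^ (x6 <-> x3)) ^ x1)) = ~T = F
x3 | x6 = F | T = T
x6 -> (x3 | x6) = T -> T = T
x3 ^ (x6 -> (x3 | x6)) = F ^ T = T
~((x4 | (x6 & (x3 -> (x4 ^ (x3 ^ ~~(x2 <-> (x5 ^ (x5 | (x1 ^ x5))))))))) | ((x2 ^ (x6 <-> x3)) ^ x1)) <-> (x3 ^ (x6 -> (x3 | x6))) = F <-> T = F

F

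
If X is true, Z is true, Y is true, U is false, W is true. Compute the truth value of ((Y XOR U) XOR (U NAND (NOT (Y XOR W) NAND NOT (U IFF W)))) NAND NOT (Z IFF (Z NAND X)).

Y XOR U = true XOR false = true
Y XOR W = true XOR true = false
NOT (Y XOR W) = NOT false = true
U IFF W = false IFF true = false
NOT (U IFF W) = NOT false = true
NOT (Y XOR W) NAND NOT (U IFF W) = true NAND true = false
U NAND (NOT (Y XOR W) NAND NOT (U IFF W)) = false NAND false = true
(Y XOR U) XOR (U NAND (NOT (Y XOR W) NAND NOT (U IFF W))) = true XOR true = false
Z NAND X = true NAND true = false
Z IFF (Z NAND X) = true IFF false = false
NOT (Z IFF (Z NAND X)) = NOT false = true
((Y XOR U) XOR (U NAND (NOT (Y XOR W) NAND NOT (U IFF W)))) NAND NOT (Z IFF (Z NAND X)) = false NAND true = true

true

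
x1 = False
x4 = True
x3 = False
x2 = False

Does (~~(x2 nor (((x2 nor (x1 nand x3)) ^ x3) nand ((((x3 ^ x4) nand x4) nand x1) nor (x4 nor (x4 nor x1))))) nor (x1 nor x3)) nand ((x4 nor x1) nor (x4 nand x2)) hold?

True

x1 nand x3 = False nand False = True
x2 nor (x1 nand x3) = False nor True = False
(x2 nor (x1 nand x3)) ^ x3 = False ^ False = False
x3 ^ x4 = False ^ True = True
(x3 ^ x4) nand x4 = True nand True = False
((x3 ^ x4) nand x4) nand x1 = False nand False = True
x4 nor x1 = True nor False = False
x4 nor (x4 nor x1) = True nor False = False
(((x3 ^ x4) nand x4) nand x1) nor (x4 nor (x4 nor x1)) = True nor False = False
((x2 nor (x1 nand x3)) ^ x3) nand ((((x3 ^ x4) nand x4) nand x1) nor (x4 nor (x4 nor x1))) = False nand False = True
x2 nor (((x2 nor (x1 nand x3)) ^ x3) nand ((((x3 ^ x4) nand x4) nand x1) nor (x4 nor (x4 nor x1)))) = False nor True = False
~(x2 nor (((x2 nor (x1 nand x3)) ^ x3) nand ((((x3 ^ x4) nand x4) nand x1) nor (x4 nor (x4 nor x1))))) = ~False = True
~~(x2 nor (((x2 nor (x1 nand x3)) ^ x3) nand ((((x3 ^ x4) nand x4) nand x1) nor (x4 nor (x4 nor x1))))) = ~True = False
x1 nor x3 = False nor False = True
~~(x2 nor (((x2 nor (x1 nand x3)) ^ x3) nand ((((x3 ^ x4) nand x4) nand x1) nor (x4 nor (x4 nor x1))))) nor (x1 nor x3) = False nor True = False
x4 nor x1 = True nor False = False
x4 nand x2 = True nand False = True
(x4 nor x1) nor (x4 nand x2) = False nor True = False
(~~(x2 nor (((x2 nor (x1 nand x3)) ^ x3) nand ((((x3 ^ x4) nand x4) nand x1) nor (x4 nor (x4 nor x1))))) nor (x1 nor x3)) nand ((x4 nor x1) nor (x4 nand x2)) = False nand False = True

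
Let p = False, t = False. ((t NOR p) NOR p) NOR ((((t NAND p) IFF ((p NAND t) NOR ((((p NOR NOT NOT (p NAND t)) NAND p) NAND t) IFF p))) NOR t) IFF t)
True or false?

Substituting p=False, t=False:
t NOR p = False NOR False = True
(t NOR p) NOR p = True NOR False = False
t NAND p = False NAND False = True
p NAND t = False NAND False = True
p NAND t = False NAND False = True
NOT (p NAND t) = NOT True = False
NOT NOT (p NAND t) = NOT False = True
p NOR NOT NOT (p NAND t) = False NOR True = False
(p NOR NOT NOT (p NAND t)) NAND p = False NAND False = True
((p NOR NOT NOT (p NAND t)) NAND p) NAND t = True NAND False = True
(((p NOR NOT NOT (p NAND t)) NAND p) NAND t) IFF p = True IFF False = False
(p NAND t) NOR ((((p NOR NOT NOT (p NAND t)) NAND p) NAND t) IFF p) = True NOR False = False
(t NAND p) IFF ((p NAND t) NOR ((((p NOR NOT NOT (p NAND t)) NAND p) NAND t) IFF p)) = True IFF False = False
((t NAND p) IFF ((p NAND t) NOR ((((p NOR NOT NOT (p NAND t)) NAND p) NAND t) IFF p))) NOR t = False NOR False = True
(((t NAND p) IFF ((p NAND t) NOR ((((p NOR NOT NOT (p NAND t)) NAND p) NAND t) IFF p))) NOR t) IFF t = True IFF False = False
((t NOR p) NOR p) NOR ((((t NAND p) IFF ((p NAND t) NOR ((((p NOR NOT NOT (p NAND t)) NAND p) NAND t) IFF p))) NOR t) IFF t) = False NOR False = True

True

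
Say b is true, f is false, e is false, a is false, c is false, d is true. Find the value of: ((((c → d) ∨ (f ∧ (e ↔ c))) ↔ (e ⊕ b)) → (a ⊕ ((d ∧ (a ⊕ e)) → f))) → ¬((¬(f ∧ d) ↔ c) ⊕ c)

c → d = False → True = True
e ↔ c = False ↔ False = True
f ∧ (e ↔ c) = False ∧ True = False
(c → d) ∨ (f ∧ (e ↔ c)) = True ∨ False = True
e ⊕ b = False ⊕ True = True
((c → d) ∨ (f ∧ (e ↔ c))) ↔ (e ⊕ b) = True ↔ True = True
a ⊕ e = False ⊕ False = False
d ∧ (a ⊕ e) = True ∧ False = False
(d ∧ (a ⊕ e)) → f = False → False = True
a ⊕ ((d ∧ (a ⊕ e)) → f) = False ⊕ True = True
(((c → d) ∨ (f ∧ (e ↔ c))) ↔ (e ⊕ b)) → (a ⊕ ((d ∧ (a ⊕ e)) → f)) = True → True = True
f ∧ d = False ∧ True = False
¬(f ∧ d) = ¬False = True
¬(f ∧ d) ↔ c = True ↔ False = False
(¬(f ∧ d) ↔ c) ⊕ c = False ⊕ False = False
¬((¬(f ∧ d) ↔ c) ⊕ c) = ¬False = True
((((c → d) ∨ (f ∧ (e ↔ c))) ↔ (e ⊕ b)) → (a ⊕ ((d ∧ (a ⊕ e)) → f))) → ¬((¬(f ∧ d) ↔ c) ⊕ c) = True → True = True

True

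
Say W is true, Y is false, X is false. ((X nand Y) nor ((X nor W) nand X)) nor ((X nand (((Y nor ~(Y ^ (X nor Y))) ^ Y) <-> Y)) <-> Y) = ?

Substituting W=1, Y=0, X=0:
X nand Y = 0 nand 0 = 1
X nor W = 0 nor 1 = 0
(X nor W) nand X = 0 nand 0 = 1
(X nand Y) nor ((X nor W) nand X) = 1 nor 1 = 0
X nor Y = 0 nor 0 = 1
Y ^ (X nor Y) = 0 ^ 1 = 1
~(Y ^ (X nor Y)) = ~1 = 0
Y nor ~(Y ^ (X nor Y)) = 0 nor 0 = 1
(Y nor ~(Y ^ (X nor Y))) ^ Y = 1 ^ 0 = 1
((Y nor ~(Y ^ (X nor Y))) ^ Y) <-> Y = 1 <-> 0 = 0
X nand (((Y nor ~(Y ^ (X nor Y))) ^ Y) <-> Y) = 0 nand 0 = 1
(X nand (((Y nor ~(Y ^ (X nor Y))) ^ Y) <-> Y)) <-> Y = 1 <-> 0 = 0
((X nand Y) nor ((X nor W) nand X)) nor ((X nand (((Y nor ~(Y ^ (X nor Y))) ^ Y) <-> Y)) <-> Y) = 0 nor 0 = 1

1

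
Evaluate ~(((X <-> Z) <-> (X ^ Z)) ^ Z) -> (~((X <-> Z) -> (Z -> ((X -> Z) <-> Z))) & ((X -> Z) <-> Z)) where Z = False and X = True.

X <-> Z = True <-> False = False
X ^ Z = True ^ False = True
(X <-> Z) <-> (X ^ Z) = False <-> True = False
((X <-> Z) <-> (X ^ Z)) ^ Z = False ^ False = False
~(((X <-> Z) <-> (X ^ Z)) ^ Z) = ~False = True
X <-> Z = True <-> False = False
X -> Z = True -> False = False
(X -> Z) <-> Z = False <-> False = True
Z -> ((X -> Z) <-> Z) = False -> True = True
(X <-> Z) -> (Z -> ((X -> Z) <-> Z)) = False -> True = True
~((X <-> Z) -> (Z -> ((X -> Z) <-> Z))) = ~True = False
X -> Z = True -> False = False
(X -> Z) <-> Z = False <-> False = True
~((X <-> Z) -> (Z -> ((X -> Z) <-> Z))) & ((X -> Z) <-> Z) = False & True = False
~(((X <-> Z) <-> (X ^ Z)) ^ Z) -> (~((X <-> Z) -> (Z -> ((X -> Z) <-> Z))) & ((X -> Z) <-> Z)) = True -> False = False

False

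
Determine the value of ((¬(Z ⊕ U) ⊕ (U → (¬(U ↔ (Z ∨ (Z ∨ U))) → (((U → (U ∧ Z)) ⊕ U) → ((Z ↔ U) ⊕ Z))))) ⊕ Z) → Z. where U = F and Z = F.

Substituting U=F, Z=F:
Z ⊕ U = F ⊕ F = F
¬(Z ⊕ U) = ¬F = T
Z ∨ U = F ∨ F = F
Z ∨ (Z ∨ U) = F ∨ F = F
U ↔ (Z ∨ (Z ∨ U)) = F ↔ F = T
¬(U ↔ (Z ∨ (Z ∨ U))) = ¬T = F
U ∧ Z = F ∧ F = F
U → (U ∧ Z) = F → F = T
(U → (U ∧ Z)) ⊕ U = T ⊕ F = T
Z ↔ U = F ↔ F = T
(Z ↔ U) ⊕ Z = T ⊕ F = T
((U → (U ∧ Z)) ⊕ U) → ((Z ↔ U) ⊕ Z) = T → T = T
¬(U ↔ (Z ∨ (Z ∨ U))) → (((U → (U ∧ Z)) ⊕ U) → ((Z ↔ U) ⊕ Z)) = F → T = T
U → (¬(U ↔ (Z ∨ (Z ∨ U))) → (((U → (U ∧ Z)) ⊕ U) → ((Z ↔ U) ⊕ Z))) = F → T = T
¬(Z ⊕ U) ⊕ (U → (¬(U ↔ (Z ∨ (Z ∨ U))) → (((U → (U ∧ Z)) ⊕ U) → ((Z ↔ U) ⊕ Z)))) = T ⊕ T = F
(¬(Z ⊕ U) ⊕ (U → (¬(U ↔ (Z ∨ (Z ∨ U))) → (((U → (U ∧ Z)) ⊕ U) → ((Z ↔ U) ⊕ Z))))) ⊕ Z = F ⊕ F = F
((¬(Z ⊕ U) ⊕ (U → (¬(U ↔ (Z ∨ (Z ∨ U))) → (((U → (U ∧ Z)) ⊕ U) → ((Z ↔ U) ⊕ Z))))) ⊕ Z) → Z = F → F = T

T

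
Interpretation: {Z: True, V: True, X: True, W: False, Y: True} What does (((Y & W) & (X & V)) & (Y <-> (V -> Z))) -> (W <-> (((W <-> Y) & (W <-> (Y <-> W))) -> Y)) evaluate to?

True

Y & W = True & False = False
X & V = True & True = True
(Y & W) & (X & V) = False & True = False
V -> Z = True -> True = True
Y <-> (V -> Z) = True <-> True = True
((Y & W) & (X & V)) & (Y <-> (V -> Z)) = False & True = False
W <-> Y = False <-> True = False
Y <-> W = True <-> False = False
W <-> (Y <-> W) = False <-> False = True
(W <-> Y) & (W <-> (Y <-> W)) = False & True = False
((W <-> Y) & (W <-> (Y <-> W))) -> Y = False -> True = True
W <-> (((W <-> Y) & (W <-> (Y <-> W))) -> Y) = False <-> True = False
(((Y & W) & (X & V)) & (Y <-> (V -> Z))) -> (W <-> (((W <-> Y) & (W <-> (Y <-> W))) -> Y)) = False -> False = True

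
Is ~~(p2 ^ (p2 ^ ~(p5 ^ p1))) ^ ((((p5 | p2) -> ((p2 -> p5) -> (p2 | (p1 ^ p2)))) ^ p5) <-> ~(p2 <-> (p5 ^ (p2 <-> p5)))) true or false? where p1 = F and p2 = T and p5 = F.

F

p5 ^ p1 = F ^ F = F
~(p5 ^ p1) = ~F = T
p2 ^ ~(p5 ^ p1) = T ^ T = F
p2 ^ (p2 ^ ~(p5 ^ p1)) = T ^ F = T
~(p2 ^ (p2 ^ ~(p5 ^ p1))) = ~T = F
~~(p2 ^ (p2 ^ ~(p5 ^ p1))) = ~F = T
p5 | p2 = F | T = T
p2 -> p5 = T -> F = F
p1 ^ p2 = F ^ T = T
p2 | (p1 ^ p2) = T | T = T
(p2 -> p5) -> (p2 | (p1 ^ p2)) = F -> T = T
(p5 | p2) -> ((p2 -> p5) -> (p2 | (p1 ^ p2))) = T -> T = T
((p5 | p2) -> ((p2 -> p5) -> (p2 | (p1 ^ p2)))) ^ p5 = T ^ F = T
p2 <-> p5 = T <-> F = F
p5 ^ (p2 <-> p5) = F ^ F = F
p2 <-> (p5 ^ (p2 <-> p5)) = T <-> F = F
~(p2 <-> (p5 ^ (p2 <-> p5))) = ~F = T
(((p5 | p2) -> ((p2 -> p5) -> (p2 | (p1 ^ p2)))) ^ p5) <-> ~(p2 <-> (p5 ^ (p2 <-> p5))) = T <-> T = T
~~(p2 ^ (p2 ^ ~(p5 ^ p1))) ^ ((((p5 | p2) -> ((p2 -> p5) -> (p2 | (p1 ^ p2)))) ^ p5) <-> ~(p2 <-> (p5 ^ (p2 <-> p5)))) = T ^ T = F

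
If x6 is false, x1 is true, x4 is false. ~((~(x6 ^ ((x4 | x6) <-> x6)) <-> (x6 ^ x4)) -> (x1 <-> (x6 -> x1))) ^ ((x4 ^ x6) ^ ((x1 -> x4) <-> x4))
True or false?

1

x4 | x6 = 0 | 0 = 0
(x4 | x6) <-> x6 = 0 <-> 0 = 1
x6 ^ ((x4 | x6) <-> x6) = 0 ^ 1 = 1
~(x6 ^ ((x4 | x6) <-> x6)) = ~1 = 0
x6 ^ x4 = 0 ^ 0 = 0
~(x6 ^ ((x4 | x6) <-> x6)) <-> (x6 ^ x4) = 0 <-> 0 = 1
x6 -> x1 = 0 -> 1 = 1
x1 <-> (x6 -> x1) = 1 <-> 1 = 1
(~(x6 ^ ((x4 | x6) <-> x6)) <-> (x6 ^ x4)) -> (x1 <-> (x6 -> x1)) = 1 -> 1 = 1
~((~(x6 ^ ((x4 | x6) <-> x6)) <-> (x6 ^ x4)) -> (x1 <-> (x6 -> x1))) = ~1 = 0
x4 ^ x6 = 0 ^ 0 = 0
x1 -> x4 = 1 -> 0 = 0
(x1 -> x4) <-> x4 = 0 <-> 0 = 1
(x4 ^ x6) ^ ((x1 -> x4) <-> x4) = 0 ^ 1 = 1
~((~(x6 ^ ((x4 | x6) <-> x6)) <-> (x6 ^ x4)) -> (x1 <-> (x6 -> x1))) ^ ((x4 ^ x6) ^ ((x1 -> x4) <-> x4)) = 0 ^ 1 = 1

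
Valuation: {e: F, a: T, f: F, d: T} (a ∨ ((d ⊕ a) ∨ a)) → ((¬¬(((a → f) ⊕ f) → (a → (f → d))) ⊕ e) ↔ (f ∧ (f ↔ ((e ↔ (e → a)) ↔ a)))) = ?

F

Substituting e=F, a=T, f=F, d=T:
d ⊕ a = T ⊕ T = F
(d ⊕ a) ∨ a = F ∨ T = T
a ∨ ((d ⊕ a) ∨ a) = T ∨ T = T
a → f = T → F = F
(a → f) ⊕ f = F ⊕ F = F
f → d = F → T = T
a → (f → d) = T → T = T
((a → f) ⊕ f) → (a → (f → d)) = F → T = T
¬(((a → f) ⊕ f) → (a → (f → d))) = ¬T = F
¬¬(((a → f) ⊕ f) → (a → (f → d))) = ¬F = T
¬¬(((a → f) ⊕ f) → (a → (f → d))) ⊕ e = T ⊕ F = T
e → a = F → T = T
e ↔ (e → a) = F ↔ T = F
(e ↔ (e → a)) ↔ a = F ↔ T = F
f ↔ ((e ↔ (e → a)) ↔ a) = F ↔ F = T
f ∧ (f ↔ ((e ↔ (e → a)) ↔ a)) = F ∧ T = F
(¬¬(((a → f) ⊕ f) → (a → (f → d))) ⊕ e) ↔ (f ∧ (f ↔ ((e ↔ (e → a)) ↔ a))) = T ↔ F = F
(a ∨ ((d ⊕ a) ∨ a)) → ((¬¬(((a → f) ⊕ f) → (a → (f → d))) ⊕ e) ↔ (f ∧ (f ↔ ((e ↔ (e → a)) ↔ a)))) = T → F = F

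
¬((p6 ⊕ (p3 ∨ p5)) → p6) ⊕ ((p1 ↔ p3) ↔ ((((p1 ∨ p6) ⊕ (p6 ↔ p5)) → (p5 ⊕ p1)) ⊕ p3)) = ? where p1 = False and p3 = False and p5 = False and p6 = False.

p3 ∨ p5 = False ∨ False = False
p6 ⊕ (p3 ∨ p5) = False ⊕ False = False
(p6 ⊕ (p3 ∨ p5)) → p6 = False → False = True
¬((p6 ⊕ (p3 ∨ p5)) → p6) = ¬True = False
p1 ↔ p3 = False ↔ False = True
p1 ∨ p6 = False ∨ False = False
p6 ↔ p5 = False ↔ False = True
(p1 ∨ p6) ⊕ (p6 ↔ p5) = False ⊕ True = True
p5 ⊕ p1 = False ⊕ False = False
((p1 ∨ p6) ⊕ (p6 ↔ p5)) → (p5 ⊕ p1) = True → False = False
(((p1 ∨ p6) ⊕ (p6 ↔ p5)) → (p5 ⊕ p1)) ⊕ p3 = False ⊕ False = False
(p1 ↔ p3) ↔ ((((p1 ∨ p6) ⊕ (p6 ↔ p5)) → (p5 ⊕ p1)) ⊕ p3) = True ↔ False = False
¬((p6 ⊕ (p3 ∨ p5)) → p6) ⊕ ((p1 ↔ p3) ↔ ((((p1 ∨ p6) ⊕ (p6 ↔ p5)) → (p5 ⊕ p1)) ⊕ p3)) = False ⊕ False = False

False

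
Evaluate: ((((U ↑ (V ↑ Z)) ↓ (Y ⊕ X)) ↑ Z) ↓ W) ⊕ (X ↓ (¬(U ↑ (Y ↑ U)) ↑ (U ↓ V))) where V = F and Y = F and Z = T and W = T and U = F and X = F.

F

Substituting V=F, Y=F, Z=T, W=T, U=F, X=F:
V ↑ Z = F ↑ T = T
U ↑ (V ↑ Z) = F ↑ T = T
Y ⊕ X = F ⊕ F = F
(U ↑ (V ↑ Z)) ↓ (Y ⊕ X) = T ↓ F = F
((U ↑ (V ↑ Z)) ↓ (Y ⊕ X)) ↑ Z = F ↑ T = T
(((U ↑ (V ↑ Z)) ↓ (Y ⊕ X)) ↑ Z) ↓ W = T ↓ T = F
Y ↑ U = F ↑ F = T
U ↑ (Y ↑ U) = F ↑ T = T
¬(U ↑ (Y ↑ U)) = ¬T = F
U ↓ V = F ↓ F = T
¬(U ↑ (Y ↑ U)) ↑ (U ↓ V) = F ↑ T = T
X ↓ (¬(U ↑ (Y ↑ U)) ↑ (U ↓ V)) = F ↓ T = F
((((U ↑ (V ↑ Z)) ↓ (Y ⊕ X)) ↑ Z) ↓ W) ⊕ (X ↓ (¬(U ↑ (Y ↑ U)) ↑ (U ↓ V))) = F ⊕ F = F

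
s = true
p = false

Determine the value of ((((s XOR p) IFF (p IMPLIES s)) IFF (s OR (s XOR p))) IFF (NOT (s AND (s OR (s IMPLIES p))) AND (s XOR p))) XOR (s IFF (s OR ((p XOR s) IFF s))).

s XOR p = true XOR false = true
p IMPLIES s = false IMPLIES true = true
(s XOR p) IFF (p IMPLIES s) = true IFF true = true
s XOR p = true XOR false = true
s OR (s XOR p) = true OR true = true
((s XOR p) IFF (p IMPLIES s)) IFF (s OR (s XOR p)) = true IFF true = true
s IMPLIES p = true IMPLIES false = false
s OR (s IMPLIES p) = true OR false = true
s AND (s OR (s IMPLIES p)) = true AND true = true
NOT (s AND (s OR (s IMPLIES p))) = NOT true = false
s XOR p = true XOR false = true
NOT (s AND (s OR (s IMPLIES p))) AND (s XOR p) = false AND true = false
(((s XOR p) IFF (p IMPLIES s)) IFF (s OR (s XOR p))) IFF (NOT (s AND (s OR (s IMPLIES p))) AND (s XOR p)) = true IFF false = false
p XOR s = false XOR true = true
(p XOR s) IFF s = true IFF true = true
s OR ((p XOR s) IFF s) = true OR true = true
s IFF (s OR ((p XOR s) IFF s)) = true IFF true = true
((((s XOR p) IFF (p IMPLIES s)) IFF (s OR (s XOR p))) IFF (NOT (s AND (s OR (s IMPLIES p))) AND (s XOR p))) XOR (s IFF (s OR ((p XOR s) IFF s))) = false XOR true = true

true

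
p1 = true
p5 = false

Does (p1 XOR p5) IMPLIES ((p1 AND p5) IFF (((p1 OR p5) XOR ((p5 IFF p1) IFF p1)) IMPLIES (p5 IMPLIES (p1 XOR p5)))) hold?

false

Substituting p1=true, p5=false:
p1 XOR p5 = true XOR false = true
p1 AND p5 = true AND false = false
p1 OR p5 = true OR false = true
p5 IFF p1 = false IFF true = false
(p5 IFF p1) IFF p1 = false IFF true = false
(p1 OR p5) XOR ((p5 IFF p1) IFF p1) = true XOR false = true
p1 XOR p5 = true XOR false = true
p5 IMPLIES (p1 XOR p5) = false IMPLIES true = true
((p1 OR p5) XOR ((p5 IFF p1) IFF p1)) IMPLIES (p5 IMPLIES (p1 XOR p5)) = true IMPLIES true = true
(p1 AND p5) IFF (((p1 OR p5) XOR ((p5 IFF p1) IFF p1)) IMPLIES (p5 IMPLIES (p1 XOR p5))) = false IFF true = false
(p1 XOR p5) IMPLIES ((p1 AND p5) IFF (((p1 OR p5) XOR ((p5 IFF p1) IFF p1)) IMPLIES (p5 IMPLIES (p1 XOR p5)))) = true IMPLIES false = false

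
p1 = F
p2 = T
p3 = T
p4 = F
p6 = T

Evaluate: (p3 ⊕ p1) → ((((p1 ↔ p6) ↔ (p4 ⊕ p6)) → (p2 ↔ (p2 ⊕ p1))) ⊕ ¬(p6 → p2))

Substituting p1=F, p2=T, p3=T, p4=F, p6=T:
p3 ⊕ p1 = T ⊕ F = T
p1 ↔ p6 = F ↔ T = F
p4 ⊕ p6 = F ⊕ T = T
(p1 ↔ p6) ↔ (p4 ⊕ p6) = F ↔ T = F
p2 ⊕ p1 = T ⊕ F = T
p2 ↔ (p2 ⊕ p1) = T ↔ T = T
((p1 ↔ p6) ↔ (p4 ⊕ p6)) → (p2 ↔ (p2 ⊕ p1)) = F → T = T
p6 → p2 = T → T = T
¬(p6 → p2) = ¬T = F
(((p1 ↔ p6) ↔ (p4 ⊕ p6)) → (p2 ↔ (p2 ⊕ p1))) ⊕ ¬(p6 → p2) = T ⊕ F = T
(p3 ⊕ p1) → ((((p1 ↔ p6) ↔ (p4 ⊕ p6)) → (p2 ↔ (p2 ⊕ p1))) ⊕ ¬(p6 → p2)) = T → T = T

T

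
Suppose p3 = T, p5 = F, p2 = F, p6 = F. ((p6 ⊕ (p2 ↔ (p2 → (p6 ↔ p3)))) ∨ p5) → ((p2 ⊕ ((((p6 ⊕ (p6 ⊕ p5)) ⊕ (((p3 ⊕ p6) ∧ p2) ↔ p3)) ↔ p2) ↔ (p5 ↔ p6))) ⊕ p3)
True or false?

Substituting p3=T, p5=F, p2=F, p6=F:
p6 ↔ p3 = F ↔ T = F
p2 → (p6 ↔ p3) = F → F = T
p2 ↔ (p2 → (p6 ↔ p3)) = F ↔ T = F
p6 ⊕ (p2 ↔ (p2 → (p6 ↔ p3))) = F ⊕ F = F
(p6 ⊕ (p2 ↔ (p2 → (p6 ↔ p3)))) ∨ p5 = F ∨ F = F
p6 ⊕ p5 = F ⊕ F = F
p6 ⊕ (p6 ⊕ p5) = F ⊕ F = F
p3 ⊕ p6 = T ⊕ F = T
(p3 ⊕ p6) ∧ p2 = T ∧ F = F
((p3 ⊕ p6) ∧ p2) ↔ p3 = F ↔ T = F
(p6 ⊕ (p6 ⊕ p5)) ⊕ (((p3 ⊕ p6) ∧ p2) ↔ p3) = F ⊕ F = F
((p6 ⊕ (p6 ⊕ p5)) ⊕ (((p3 ⊕ p6) ∧ p2) ↔ p3)) ↔ p2 = F ↔ F = T
p5 ↔ p6 = F ↔ F = T
(((p6 ⊕ (p6 ⊕ p5)) ⊕ (((p3 ⊕ p6) ∧ p2) ↔ p3)) ↔ p2) ↔ (p5 ↔ p6) = T ↔ T = T
p2 ⊕ ((((p6 ⊕ (p6 ⊕ p5)) ⊕ (((p3 ⊕ p6) ∧ p2) ↔ p3)) ↔ p2) ↔ (p5 ↔ p6)) = F ⊕ T = T
(p2 ⊕ ((((p6 ⊕ (p6 ⊕ p5)) ⊕ (((p3 ⊕ p6) ∧ p2) ↔ p3)) ↔ p2) ↔ (p5 ↔ p6))) ⊕ p3 = T ⊕ T = F
((p6 ⊕ (p2 ↔ (p2 → (p6 ↔ p3)))) ∨ p5) → ((p2 ⊕ ((((p6 ⊕ (p6 ⊕ p5)) ⊕ (((p3 ⊕ p6) ∧ p2) ↔ p3)) ↔ p2) ↔ (p5 ↔ p6))) ⊕ p3) = F → F = T

T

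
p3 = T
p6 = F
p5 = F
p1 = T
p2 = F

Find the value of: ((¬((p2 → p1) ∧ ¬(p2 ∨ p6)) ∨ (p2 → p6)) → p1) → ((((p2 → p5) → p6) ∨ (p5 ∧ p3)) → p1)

T

p2 → p1 = F → T = T
p2 ∨ p6 = F ∨ F = F
¬(p2 ∨ p6) = ¬F = T
(p2 → p1) ∧ ¬(p2 ∨ p6) = T ∧ T = T
¬((p2 → p1) ∧ ¬(p2 ∨ p6)) = ¬T = F
p2 → p6 = F → F = T
¬((p2 → p1) ∧ ¬(p2 ∨ p6)) ∨ (p2 → p6) = F ∨ T = T
(¬((p2 → p1) ∧ ¬(p2 ∨ p6)) ∨ (p2 → p6)) → p1 = T → T = T
p2 → p5 = F → F = T
(p2 → p5) → p6 = T → F = F
p5 ∧ p3 = F ∧ T = F
((p2 → p5) → p6) ∨ (p5 ∧ p3) = F ∨ F = F
(((p2 → p5) → p6) ∨ (p5 ∧ p3)) → p1 = F → T = T
((¬((p2 → p1) ∧ ¬(p2 ∨ p6)) ∨ (p2 → p6)) → p1) → ((((p2 → p5) → p6) ∨ (p5 ∧ p3)) → p1) = T → T = T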